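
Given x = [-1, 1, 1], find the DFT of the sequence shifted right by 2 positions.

Time shift by 2: X_shifted[k] = ω_3^(2k) · X[k]
Shifted x = [1, 1, -1]

DFT(x[n-2]) = [1, 1.0000-1.7321i, 1.0000+1.7321i]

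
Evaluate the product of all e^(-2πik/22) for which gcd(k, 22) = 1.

The primitive 22nd roots of unity are ω_22^k for k coprime to 22: k ∈ {1, 3, 5, 7, 9, 13, 15, 17, 19, 21}
Their product equals the constant term of the cyclotomic polynomial Φ_22(x) up to sign.
For n ≥ 3, the product of all primitive nth roots of unity is 1. (For n=1 it is 1; for n=2 it is -1.)

1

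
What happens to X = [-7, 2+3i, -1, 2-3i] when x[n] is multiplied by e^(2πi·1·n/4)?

Modulation property: DFT(ω_4^(-1n)·x[n]) = X[(k-1) mod 4], so circularly shift X by 1 positions.

X[k-1] = [2-3i, -7, 2+3i, -1]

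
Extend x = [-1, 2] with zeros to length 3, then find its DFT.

Original 2-point DFT: [1, -3]
Zero-padded 3-point DFT provides frequency interpolation.

DFT_3([x, 0, ...]) = [1, -2.0000-1.7321i, -2.0000+1.7321i]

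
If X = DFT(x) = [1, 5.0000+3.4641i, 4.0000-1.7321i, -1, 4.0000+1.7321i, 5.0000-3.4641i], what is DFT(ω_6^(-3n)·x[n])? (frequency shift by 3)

Modulation property: DFT(ω_6^(-3n)·x[n]) = X[(k-3) mod 6], so circularly shift X by 3 positions.

X[k-3] = [-1, 4.0000+1.7321i, 5.0000-3.4641i, 1, 5.0000+3.4641i, 4.0000-1.7321i]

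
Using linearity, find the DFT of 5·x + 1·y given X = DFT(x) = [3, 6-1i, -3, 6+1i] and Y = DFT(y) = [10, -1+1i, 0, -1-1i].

By linearity: DFT(5x + 1y) = 5·DFT(x) + 1·DFT(y)
= 5·[3, 6-1i, -3, 6+1i] + 1·[10, -1+1i, 0, -1-1i]

Computing element-wise:
Z[0] = 5·(3) + 1·(10) = 25
Z[1] = 5·(6-1i) + 1·(-1+1i) = 29-4i
Z[2] = 5·(-3) + 1·(0) = -15
Z[3] = 5·(6+1i) + 1·(-1-1i) = 29+4i

DFT(5x + 1y) = 5·X + 1·Y = [25, 29-4i, -15, 29+4i]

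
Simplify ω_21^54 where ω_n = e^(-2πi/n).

Since ω_21^21 = 1, powers reduce modulo 21.
54 mod 21 = 12
So ω_21^54 = ω_21^12 = e^(-2πi·12/21)

ω_21^54 = ω_21^12 = -0.9010+0.4339i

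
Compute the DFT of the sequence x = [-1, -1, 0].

X[k] = Σ(n=0 to 2) x[n] · ω_3^(nk)
where ω_3 = e^(-2πi/3)

Computing each X[k]:
X[0] = -2
X[1] = -0.5000+0.8660i
X[2] = -0.5000-0.8660i

X = [-2, -0.5000+0.8660i, -0.5000-0.8660i]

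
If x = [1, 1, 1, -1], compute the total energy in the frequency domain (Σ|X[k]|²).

Parseval: Σ|x[n]|² = (1/N)Σ|X[k]|², so Σ|X[k]|² = N·Σ|x[n]|² = 4·4.0000

Σ|X[k]|² = N·Σ|x[n]|² = 4·4.0000 = 16.0000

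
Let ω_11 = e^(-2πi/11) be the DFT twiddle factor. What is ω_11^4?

ω_11^4 = e^(-2πi·4/11)
= cos(-2π·4/11) + i·sin(-2π·4/11)
= cos(-8π/11) + i·sin(-8π/11)

ω_11^4 = cos(-8π/11) + i·sin(-8π/11) = -0.6549-0.7557i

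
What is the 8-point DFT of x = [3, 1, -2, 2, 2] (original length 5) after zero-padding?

Original 5-point DFT: [6, 3.9271+3.3022i, 0.5729-3.2164i, 0.5729+3.2164i, 3.9271-3.3022i]
Zero-padded 8-point DFT provides frequency interpolation.

DFT_8([x, 0, ...]) = [6, 0.2929-0.1213i, 7+1i, 1.7071-4.1213i, 0, 1.7071+4.1213i, 7-1i, 0.2929+0.1213i]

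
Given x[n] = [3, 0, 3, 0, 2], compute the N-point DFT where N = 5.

X[k] = Σ(n=0 to 4) x[n] · ω_5^(nk)
where ω_5 = e^(-2πi/5)

Computing each X[k]:
X[0] = 8
X[1] = 1.1910+0.1388i
X[2] = 2.3090+4.0287i
X[3] = 2.3090-4.0287i
X[4] = 1.1910-0.1388i

X = [8, 1.1910+0.1388i, 2.3090+4.0287i, 2.3090-4.0287i, 1.1910-0.1388i]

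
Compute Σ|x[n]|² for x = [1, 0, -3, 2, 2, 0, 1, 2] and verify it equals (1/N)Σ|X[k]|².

Time domain:
Σ|x[n]|² = |1|² + |0|² + |-3|² + |2|² + |2|² + |0|² + |1|² + |2|² = 23.0000

Frequency domain:
(1/8)Σ|X[k]|² = (1/8)(|5|² + |-1+4i|² + |5+4i|² + |-1-4i|² + |-3|² + |-1+4i|² + |5-4i|² + |-1-4i|²) = (1/8)·184.0000 = 23.0000

Both sides agree, confirming Parseval's theorem.

Σ|x[n]|² = (1/N)Σ|X[k]|² = 23.0000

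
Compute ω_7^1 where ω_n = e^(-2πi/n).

ω_7^1 = e^(-2πi·1/7)
= cos(-2π·1/7) + i·sin(-2π·1/7)
= cos(-2π/7) + i·sin(-2π/7)

ω_7^1 = cos(-2π/7) + i·sin(-2π/7) = 0.6235-0.7818i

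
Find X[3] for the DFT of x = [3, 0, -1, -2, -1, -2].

X[3] = Σ(n=0 to 5) x[n] · ω_6^(3n) where ω_6 = e^(-2πi/6)
= (3)·ω_6^0 + (0)·ω_6^3 + (-1)·ω_6^6 + (-2)·ω_6^9 + (-1)·ω_6^12 + (-2)·ω_6^15

X[3] = 5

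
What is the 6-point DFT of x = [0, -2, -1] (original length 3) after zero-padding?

Original 3-point DFT: [-3, 1.5000+0.8660i, 1.5000-0.8660i]
Zero-padded 6-point DFT provides frequency interpolation.

DFT_6([x, 0, ...]) = [-3, -0.5000+2.5981i, 1.5000+0.8660i, 1, 1.5000-0.8660i, -0.5000-2.5981i]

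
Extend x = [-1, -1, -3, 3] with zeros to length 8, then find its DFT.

Original 4-point DFT: [-2, 2+4i, -6, 2-4i]
Zero-padded 8-point DFT provides frequency interpolation.

DFT_8([x, 0, ...]) = [-2, -3.8284+1.5858i, 2+4i, 1.8284-4.4142i, -6, 1.8284+4.4142i, 2-4i, -3.8284-1.5858i]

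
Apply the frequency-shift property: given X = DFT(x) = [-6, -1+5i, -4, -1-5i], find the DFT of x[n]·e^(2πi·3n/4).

Modulation property: DFT(ω_4^(-3n)·x[n]) = X[(k-3) mod 4], so circularly shift X by 3 positions.

X[k-3] = [-1+5i, -4, -1-5i, -6]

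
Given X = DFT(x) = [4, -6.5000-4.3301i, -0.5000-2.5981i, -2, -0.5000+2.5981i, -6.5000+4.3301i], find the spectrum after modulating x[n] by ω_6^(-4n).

Modulation property: DFT(ω_6^(-4n)·x[n]) = X[(k-4) mod 6], so circularly shift X by 4 positions.

X[k-4] = [-0.5000-2.5981i, -2, -0.5000+2.5981i, -6.5000+4.3301i, 4, -6.5000-4.3301i]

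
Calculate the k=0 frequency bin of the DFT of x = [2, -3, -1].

X[0] = Σ(n=0 to 2) x[n] · ω_3^0 = Σ x[n]
= (2) + (-3) + (-1)

X[0] = -2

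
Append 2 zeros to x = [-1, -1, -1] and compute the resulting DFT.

Original 3-point DFT: [-3, 0, 0]
Zero-padded 5-point DFT provides frequency interpolation.

DFT_5([x, 0, ...]) = [-3, -0.5000+1.5388i, -0.5000-0.3633i, -0.5000+0.3633i, -0.5000-1.5388i]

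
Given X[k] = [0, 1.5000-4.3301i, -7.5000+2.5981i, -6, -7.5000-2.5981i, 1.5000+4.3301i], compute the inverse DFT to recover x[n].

x[n] = (1/6) Σ(k=0 to 5) X[k] · e^(2πikn/6)

Computing each x[n]:
x[0] = -3
x[1] = 3
x[2] = 2
x[3] = -2
x[4] = -2
x[5] = 2

x = [-3, 3, 2, -2, -2, 2]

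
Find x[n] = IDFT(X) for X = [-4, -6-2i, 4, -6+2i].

x[n] = (1/4) Σ(k=0 to 3) X[k] · e^(2πikn/4)

Computing each x[n]:
x[0] = -3
x[1] = -1
x[2] = 3
x[3] = -3

x = [-3, -1, 3, -3]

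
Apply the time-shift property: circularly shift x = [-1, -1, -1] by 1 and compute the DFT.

Time shift by 1: X_shifted[k] = ω_3^(1k) · X[k]
Shifted x = [-1, -1, -1]

DFT(x[n-1]) = [-3, 0, 0]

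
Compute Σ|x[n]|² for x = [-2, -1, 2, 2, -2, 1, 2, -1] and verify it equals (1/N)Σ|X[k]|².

Time domain:
Σ|x[n]|² = |-2|² + |-1|² + |2|² + |2|² + |-2|² + |1|² + |2|² + |-1|² = 23.0000

Frequency domain:
(1/8)Σ|X[k]|² = (1/8)(|1|² + |-3.5355-0.7071i|² + |-8+1i|² + |3.5355-0.7071i|² + |-1|² + |3.5355+0.7071i|² + |-8-1i|² + |-3.5355+0.7071i|²) = (1/8)·184.0000 = 23.0000

Both sides agree, confirming Parseval's theorem.

Σ|x[n]|² = (1/N)Σ|X[k]|² = 23.0000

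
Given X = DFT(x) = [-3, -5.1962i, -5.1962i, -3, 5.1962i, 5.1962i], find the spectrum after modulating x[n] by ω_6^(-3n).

Modulation property: DFT(ω_6^(-3n)·x[n]) = X[(k-3) mod 6], so circularly shift X by 3 positions.

X[k-3] = [-3, 5.1962i, 5.1962i, -3, -5.1962i, -5.1962i]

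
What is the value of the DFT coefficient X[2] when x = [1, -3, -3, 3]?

X[2] = Σ(n=0 to 3) x[n] · ω_4^(2n) where ω_4 = e^(-2πi/4)
= (1)·ω_4^0 + (-3)·ω_4^2 + (-3)·ω_4^4 + (3)·ω_4^6

X[2] = -2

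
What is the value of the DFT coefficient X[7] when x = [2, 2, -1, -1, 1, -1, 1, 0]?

X[7] = Σ(n=0 to 7) x[n] · ω_8^(7n) where ω_8 = e^(-2πi/8)
= (2)·ω_8^0 + (2)·ω_8^7 + (-1)·ω_8^14 + (-1)·ω_8^21 + (1)·ω_8^28 + (-1)·ω_8^35 + (1)·ω_8^42 + (0)·ω_8^49

X[7] = 3.8284-0.5858i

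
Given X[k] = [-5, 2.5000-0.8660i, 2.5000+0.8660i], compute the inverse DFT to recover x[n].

x[n] = (1/3) Σ(k=0 to 2) X[k] · e^(2πikn/3)

Computing each x[n]:
x[0] = 0
x[1] = -2
x[2] = -3

x = [0, -2, -3]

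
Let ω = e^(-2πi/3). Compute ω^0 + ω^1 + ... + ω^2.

Sum of all nth roots of unity equals 0 for n > 1 (geometric series with r ≠ 1).

0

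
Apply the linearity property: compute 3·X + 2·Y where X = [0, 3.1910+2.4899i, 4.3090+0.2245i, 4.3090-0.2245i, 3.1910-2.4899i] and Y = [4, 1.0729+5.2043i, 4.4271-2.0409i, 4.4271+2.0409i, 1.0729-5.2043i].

By linearity: DFT(3x + 2y) = 3·DFT(x) + 2·DFT(y)
= 3·[0, 3.1910+2.4899i, 4.3090+0.2245i, 4.3090-0.2245i, 3.1910-2.4899i] + 2·[4, 1.0729+5.2043i, 4.4271-2.0409i, 4.4271+2.0409i, 1.0729-5.2043i]

Computing element-wise:
Z[0] = 3·(0) + 2·(4) = 8
Z[1] = 3·(3.1910+2.4899i) + 2·(1.0729+5.2043i) = 11.7188+17.8783i
Z[2] = 3·(4.3090+0.2245i) + 2·(4.4271-2.0409i) = 21.7812-3.4083i
Z[3] = 3·(4.3090-0.2245i) + 2·(4.4271+2.0409i) = 21.7812+3.4083i
Z[4] = 3·(3.1910-2.4899i) + 2·(1.0729-5.2043i) = 11.7188-17.8783i

DFT(3x + 2y) = 3·X + 2·Y = [8, 11.7188+17.8783i, 21.7812-3.4083i, 21.7812+3.4083i, 11.7188-17.8783i]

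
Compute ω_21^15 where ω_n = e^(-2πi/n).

ω_21^15 = e^(-2πi·15/21)
= cos(-2π·15/21) + i·sin(-2π·15/21)
= cos(-30π/21) + i·sin(-30π/21)

ω_21^15 = cos(-30π/21) + i·sin(-30π/21) = -0.2225+0.9749i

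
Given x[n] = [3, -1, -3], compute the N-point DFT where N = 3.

X[k] = Σ(n=0 to 2) x[n] · ω_3^(nk)
where ω_3 = e^(-2πi/3)

Computing each X[k]:
X[0] = -1
X[1] = 5.0000-1.7321i
X[2] = 5.0000+1.7321i

X = [-1, 5.0000-1.7321i, 5.0000+1.7321i]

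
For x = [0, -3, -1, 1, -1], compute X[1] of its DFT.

X[1] = Σ(n=0 to 4) x[n] · ω_5^(1n) where ω_5 = e^(-2πi/5)
= (0)·ω_5^0 + (-3)·ω_5^1 + (-1)·ω_5^2 + (1)·ω_5^3 + (-1)·ω_5^4

X[1] = -1.2361+3.0777i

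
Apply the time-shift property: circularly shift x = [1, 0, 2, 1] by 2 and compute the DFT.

Time shift by 2: X_shifted[k] = ω_4^(2k) · X[k]
Shifted x = [2, 1, 1, 0]

DFT(x[n-2]) = [4, 1-1i, 2, 1+1i]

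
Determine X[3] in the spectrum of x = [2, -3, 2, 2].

X[3] = Σ(n=0 to 3) x[n] · ω_4^(3n) where ω_4 = e^(-2πi/4)
= (2)·ω_4^0 + (-3)·ω_4^3 + (2)·ω_4^6 + (2)·ω_4^9

X[3] = -5i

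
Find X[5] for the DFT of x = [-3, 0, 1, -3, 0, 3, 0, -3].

X[5] = Σ(n=0 to 7) x[n] · ω_8^(5n) where ω_8 = e^(-2πi/8)
= (-3)·ω_8^0 + (0)·ω_8^5 + (1)·ω_8^10 + (-3)·ω_8^15 + (0)·ω_8^20 + (3)·ω_8^25 + (0)·ω_8^30 + (-3)·ω_8^35

X[5] = -0.8787-3.1213i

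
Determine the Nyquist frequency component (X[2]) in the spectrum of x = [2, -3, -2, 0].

X[2] = Σ(n=0 to 3) x[n] · ω_4^(2n) where ω_4 = e^(-2πi/4)
= (2)·ω_4^0 + (-3)·ω_4^2 + (-2)·ω_4^4 + (0)·ω_4^6

X[2] = 3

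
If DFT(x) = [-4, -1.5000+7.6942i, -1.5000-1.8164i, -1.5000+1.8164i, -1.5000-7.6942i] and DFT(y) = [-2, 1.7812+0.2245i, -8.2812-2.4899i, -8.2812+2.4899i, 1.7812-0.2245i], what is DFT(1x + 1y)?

By linearity: DFT(1x + 1y) = 1·DFT(x) + 1·DFT(y)
= 1·[-4, -1.5000+7.6942i, -1.5000-1.8164i, -1.5000+1.8164i, -1.5000-7.6942i] + 1·[-2, 1.7812+0.2245i, -8.2812-2.4899i, -8.2812+2.4899i, 1.7812-0.2245i]

Computing element-wise:
Z[0] = 1·(-4) + 1·(-2) = -6
Z[1] = 1·(-1.5000+7.6942i) + 1·(1.7812+0.2245i) = 0.2812+7.9187i
Z[2] = 1·(-1.5000-1.8164i) + 1·(-8.2812-2.4899i) = -9.7812-4.3063i
Z[3] = 1·(-1.5000+1.8164i) + 1·(-8.2812+2.4899i) = -9.7812+4.3063i
Z[4] = 1·(-1.5000-7.6942i) + 1·(1.7812-0.2245i) = 0.2812-7.9187i

DFT(1x + 1y) = 1·X + 1·Y = [-6, 0.2812+7.9187i, -9.7812-4.3063i, -9.7812+4.3063i, 0.2812-7.9187i]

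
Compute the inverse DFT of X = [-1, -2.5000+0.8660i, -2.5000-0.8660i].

x[n] = (1/3) Σ(k=0 to 2) X[k] · e^(2πikn/3)

Computing each x[n]:
x[0] = -2
x[1] = 0
x[2] = 1

x = [-2, 0, 1]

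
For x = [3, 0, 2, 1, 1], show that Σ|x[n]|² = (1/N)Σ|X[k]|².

Time domain:
Σ|x[n]|² = |3|² + |0|² + |2|² + |1|² + |1|² = 15.0000

Frequency domain:
(1/5)Σ|X[k]|² = (1/5)(|7|² + |0.8820+0.3633i|² + |3.1180+1.5388i|² + |3.1180-1.5388i|² + |0.8820-0.3633i|²) = (1/5)·75.0000 = 15.0000

Both sides agree, confirming Parseval's theorem.

Σ|x[n]|² = (1/N)Σ|X[k]|² = 15.0000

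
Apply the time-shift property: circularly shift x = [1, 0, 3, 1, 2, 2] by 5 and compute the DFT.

Time shift by 5: X_shifted[k] = ω_6^(5k) · X[k]
Shifted x = [0, 3, 1, 2, 2, 1]

DFT(x[n-5]) = [9, -1.5000-0.8660i, -1.5000-2.5981i, -3, -1.5000+2.5981i, -1.5000+0.8660i]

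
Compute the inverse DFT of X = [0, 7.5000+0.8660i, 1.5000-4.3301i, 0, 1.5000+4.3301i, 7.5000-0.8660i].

x[n] = (1/6) Σ(k=0 to 5) X[k] · e^(2πikn/6)

Computing each x[n]:
x[0] = 3
x[1] = 2
x[2] = -3
x[3] = -2
x[4] = 0
x[5] = 0

x = [3, 2, -3, -2, 0, 0]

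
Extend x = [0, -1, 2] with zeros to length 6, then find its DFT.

Original 3-point DFT: [1, -0.5000+2.5981i, -0.5000-2.5981i]
Zero-padded 6-point DFT provides frequency interpolation.

DFT_6([x, 0, ...]) = [1, -1.5000-0.8660i, -0.5000+2.5981i, 3, -0.5000-2.5981i, -1.5000+0.8660i]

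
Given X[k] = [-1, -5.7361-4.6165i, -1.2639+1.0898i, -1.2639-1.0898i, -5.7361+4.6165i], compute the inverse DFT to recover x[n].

x[n] = (1/5) Σ(k=0 to 4) X[k] · e^(2πikn/5)

Computing each x[n]:
x[0] = -3
x[1] = 1
x[2] = 3
x[3] = 0
x[4] = -2

x = [-3, 1, 3, 0, -2]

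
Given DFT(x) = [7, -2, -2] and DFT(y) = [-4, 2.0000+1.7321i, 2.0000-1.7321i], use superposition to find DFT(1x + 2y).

By linearity: DFT(1x + 2y) = 1·DFT(x) + 2·DFT(y)
= 1·[7, -2, -2] + 2·[-4, 2.0000+1.7321i, 2.0000-1.7321i]

Computing element-wise:
Z[0] = 1·(7) + 2·(-4) = -1
Z[1] = 1·(-2) + 2·(2.0000+1.7321i) = 2.0000+3.4642i
Z[2] = 1·(-2) + 2·(2.0000-1.7321i) = 2.0000-3.4642i

DFT(1x + 2y) = 1·X + 2·Y = [-1, 2.0000+3.4642i, 2.0000-3.4642i]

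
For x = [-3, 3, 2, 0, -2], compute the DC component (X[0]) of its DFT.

X[0] = Σ(n=0 to 4) x[n] · ω_5^0 = Σ x[n]
= (-3) + (3) + (2) + (0) + (-2)

X[0] = 0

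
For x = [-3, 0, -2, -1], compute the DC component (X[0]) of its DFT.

X[0] = Σ(n=0 to 3) x[n] · ω_4^0 = Σ x[n]
= (-3) + (0) + (-2) + (-1)

X[0] = -6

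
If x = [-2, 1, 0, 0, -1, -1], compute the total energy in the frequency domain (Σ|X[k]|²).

Parseval: Σ|x[n]|² = (1/N)Σ|X[k]|², so Σ|X[k]|² = N·Σ|x[n]|² = 6·7.0000

Σ|X[k]|² = N·Σ|x[n]|² = 6·7.0000 = 42.0000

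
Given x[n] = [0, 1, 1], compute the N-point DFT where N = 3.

X[k] = Σ(n=0 to 2) x[n] · ω_3^(nk)
where ω_3 = e^(-2πi/3)

Computing each X[k]:
X[0] = 2
X[1] = -1
X[2] = -1

X = [2, -1, -1]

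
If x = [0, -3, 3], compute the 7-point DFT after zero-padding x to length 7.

Original 3-point DFT: [0, 5.1962i, -5.1962i]
Zero-padded 7-point DFT provides frequency interpolation.

DFT_7([x, 0, ...]) = [0, -2.5380-0.5793i, -2.0353+4.2264i, 4.5734+3.6471i, 4.5734-3.6471i, -2.0353-4.2264i, -2.5380+0.5793i]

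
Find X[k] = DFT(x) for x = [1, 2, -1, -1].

X[k] = Σ(n=0 to 3) x[n] · ω_4^(nk)
where ω_4 = e^(-2πi/4)

Computing each X[k]:
X[0] = 1
X[1] = 2-3i
X[2] = -1
X[3] = 2+3i

X = [1, 2-3i, -1, 2+3i]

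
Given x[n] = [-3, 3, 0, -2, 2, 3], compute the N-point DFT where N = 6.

X[k] = Σ(n=0 to 5) x[n] · ω_6^(nk)
where ω_6 = e^(-2πi/6)

Computing each X[k]:
X[0] = 3
X[1] = 1.0000+1.7321i
X[2] = -9.0000-1.7321i
X[3] = -5
X[4] = -9.0000+1.7321i
X[5] = 1.0000-1.7321i

X = [3, 1.0000+1.7321i, -9.0000-1.7321i, -5, -9.0000+1.7321i, 1.0000-1.7321i]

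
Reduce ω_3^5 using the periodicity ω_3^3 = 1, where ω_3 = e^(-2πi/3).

Since ω_3^3 = 1, powers reduce modulo 3.
5 mod 3 = 2
So ω_3^5 = ω_3^2 = e^(-2πi·2/3)

ω_3^5 = ω_3^2 = -0.5000+0.8660i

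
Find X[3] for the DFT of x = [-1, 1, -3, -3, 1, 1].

X[3] = Σ(n=0 to 5) x[n] · ω_6^(3n) where ω_6 = e^(-2πi/6)
= (-1)·ω_6^0 + (1)·ω_6^3 + (-3)·ω_6^6 + (-3)·ω_6^9 + (1)·ω_6^12 + (1)·ω_6^15

X[3] = -2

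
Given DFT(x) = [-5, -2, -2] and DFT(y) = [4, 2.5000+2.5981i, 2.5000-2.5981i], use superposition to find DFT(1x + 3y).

By linearity: DFT(1x + 3y) = 1·DFT(x) + 3·DFT(y)
= 1·[-5, -2, -2] + 3·[4, 2.5000+2.5981i, 2.5000-2.5981i]

Computing element-wise:
Z[0] = 1·(-5) + 3·(4) = 7
Z[1] = 1·(-2) + 3·(2.5000+2.5981i) = 5.5000+7.7943i
Z[2] = 1·(-2) + 3·(2.5000-2.5981i) = 5.5000-7.7943i

DFT(1x + 3y) = 1·X + 3·Y = [7, 5.5000+7.7943i, 5.5000-7.7943i]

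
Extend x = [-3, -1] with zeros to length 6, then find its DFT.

Original 2-point DFT: [-4, -2]
Zero-padded 6-point DFT provides frequency interpolation.

DFT_6([x, 0, ...]) = [-4, -3.5000+0.8660i, -2.5000+0.8660i, -2, -2.5000-0.8660i, -3.5000-0.8660i]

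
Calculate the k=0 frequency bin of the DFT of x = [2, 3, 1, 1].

X[0] = Σ(n=0 to 3) x[n] · ω_4^0 = Σ x[n]
= (2) + (3) + (1) + (1)

X[0] = 7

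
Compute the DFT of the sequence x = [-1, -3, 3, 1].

X[k] = Σ(n=0 to 3) x[n] · ω_4^(nk)
where ω_4 = e^(-2πi/4)

Computing each X[k]:
X[0] = 0
X[1] = -4+4i
X[2] = 4
X[3] = -4-4i

X = [0, -4+4i, 4, -4-4i]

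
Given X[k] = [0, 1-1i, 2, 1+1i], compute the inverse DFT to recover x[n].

x[n] = (1/4) Σ(k=0 to 3) X[k] · e^(2πikn/4)

Computing each x[n]:
x[0] = 1
x[1] = 0
x[2] = 0
x[3] = -1

x = [1, 0, 0, -1]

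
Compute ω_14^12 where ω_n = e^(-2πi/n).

ω_14^12 = e^(-2πi·12/14)
= cos(-2π·12/14) + i·sin(-2π·12/14)
= cos(-24π/14) + i·sin(-24π/14)

ω_14^12 = cos(-24π/14) + i·sin(-24π/14) = 0.6235+0.7818i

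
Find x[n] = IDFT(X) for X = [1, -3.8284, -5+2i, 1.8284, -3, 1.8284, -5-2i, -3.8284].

x[n] = (1/8) Σ(k=0 to 7) X[k] · e^(2πikn/8)

Computing each x[n]:
x[0] = -2
x[1] = -1
x[2] = 1
x[3] = 2
x[4] = -1
x[5] = 1
x[6] = 1
x[7] = 0

x = [-2, -1, 1, 2, -1, 1, 1, 0]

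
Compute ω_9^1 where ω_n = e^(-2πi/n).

ω_9^1 = e^(-2πi·1/9)
= cos(-2π·1/9) + i·sin(-2π·1/9)
= cos(-2π/9) + i·sin(-2π/9)

ω_9^1 = cos(-2π/9) + i·sin(-2π/9) = 0.7660-0.6428i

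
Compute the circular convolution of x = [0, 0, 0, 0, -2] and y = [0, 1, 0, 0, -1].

(x ⊛ y)[n] = Σ(m=0 to 4) x[m] · y[(n-m) mod 5]

Computing each output sample:
(x ⊛ y)[0] = -2
(x ⊛ y)[1] = 0
(x ⊛ y)[2] = 0
(x ⊛ y)[3] = 2
(x ⊛ y)[4] = 0

x ⊛ y = [-2, 0, 0, 2, 0]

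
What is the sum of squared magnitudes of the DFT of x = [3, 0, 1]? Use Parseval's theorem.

Parseval: Σ|x[n]|² = (1/N)Σ|X[k]|², so Σ|X[k]|² = N·Σ|x[n]|² = 3·10.0000

Σ|X[k]|² = N·Σ|x[n]|² = 3·10.0000 = 30.0000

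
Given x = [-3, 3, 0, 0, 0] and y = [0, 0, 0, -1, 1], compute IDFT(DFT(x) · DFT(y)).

(x ⊛ y)[n] = Σ(m=0 to 4) x[m] · y[(n-m) mod 5]

Computing each output sample:
(x ⊛ y)[0] = 3
(x ⊛ y)[1] = 0
(x ⊛ y)[2] = 0
(x ⊛ y)[3] = 3
(x ⊛ y)[4] = -6

x ⊛ y = [3, 0, 0, 3, -6]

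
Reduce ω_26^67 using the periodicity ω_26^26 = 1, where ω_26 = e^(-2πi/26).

Since ω_26^26 = 1, powers reduce modulo 26.
67 mod 26 = 15
So ω_26^67 = ω_26^15 = e^(-2πi·15/26)

ω_26^67 = ω_26^15 = -0.8855+0.4647i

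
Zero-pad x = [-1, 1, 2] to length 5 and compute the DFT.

Original 3-point DFT: [2, -2.5000+0.8660i, -2.5000-0.8660i]
Zero-padded 5-point DFT provides frequency interpolation.

DFT_5([x, 0, ...]) = [2, -2.3090-2.1266i, -1.1910+1.3143i, -1.1910-1.3143i, -2.3090+2.1266i]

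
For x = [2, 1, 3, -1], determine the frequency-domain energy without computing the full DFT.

Parseval: Σ|x[n]|² = (1/N)Σ|X[k]|², so Σ|X[k]|² = N·Σ|x[n]|² = 4·15.0000

Σ|X[k]|² = N·Σ|x[n]|² = 4·15.0000 = 60.0000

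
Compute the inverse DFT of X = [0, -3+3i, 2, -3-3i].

x[n] = (1/4) Σ(k=0 to 3) X[k] · e^(2πikn/4)

Computing each x[n]:
x[0] = -1
x[1] = -2
x[2] = 2
x[3] = 1

x = [-1, -2, 2, 1]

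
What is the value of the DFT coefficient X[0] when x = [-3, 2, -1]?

X[0] = Σ(n=0 to 2) x[n] · ω_3^0 = Σ x[n]
= (-3) + (2) + (-1)

X[0] = -2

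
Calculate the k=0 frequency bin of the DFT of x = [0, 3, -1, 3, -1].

X[0] = Σ(n=0 to 4) x[n] · ω_5^0 = Σ x[n]
= (0) + (3) + (-1) + (3) + (-1)

X[0] = 4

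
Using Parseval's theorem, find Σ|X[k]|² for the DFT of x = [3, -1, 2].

Parseval: Σ|x[n]|² = (1/N)Σ|X[k]|², so Σ|X[k]|² = N·Σ|x[n]|² = 3·14.0000

Σ|X[k]|² = N·Σ|x[n]|² = 3·14.0000 = 42.0000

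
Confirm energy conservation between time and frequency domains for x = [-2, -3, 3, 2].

Time domain:
Σ|x[n]|² = |-2|² + |-3|² + |3|² + |2|² = 26.0000

Frequency domain:
(1/4)Σ|X[k]|² = (1/4)(|0|² + |-5+5i|² + |2|² + |-5-5i|²) = (1/4)·104.0000 = 26.0000

Both sides agree, confirming Parseval's theorem.

Σ|x[n]|² = (1/N)Σ|X[k]|² = 26.0000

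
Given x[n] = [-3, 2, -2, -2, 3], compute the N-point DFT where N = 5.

X[k] = Σ(n=0 to 4) x[n] · ω_5^(nk)
where ω_5 = e^(-2πi/5)

Computing each X[k]:
X[0] = -2
X[1] = 1.7812+0.9511i
X[2] = -8.2812+0.5878i
X[3] = -8.2812-0.5878i
X[4] = 1.7812-0.9511i

X = [-2, 1.7812+0.9511i, -8.2812+0.5878i, -8.2812-0.5878i, 1.7812-0.9511i]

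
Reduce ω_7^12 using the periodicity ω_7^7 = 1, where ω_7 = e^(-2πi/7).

Since ω_7^7 = 1, powers reduce modulo 7.
12 mod 7 = 5
So ω_7^12 = ω_7^5 = e^(-2πi·5/7)

ω_7^12 = ω_7^5 = -0.2225+0.9749i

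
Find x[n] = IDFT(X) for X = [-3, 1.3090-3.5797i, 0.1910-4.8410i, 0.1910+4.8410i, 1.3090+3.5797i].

x[n] = (1/5) Σ(k=0 to 4) X[k] · e^(2πikn/5)

Computing each x[n]:
x[0] = 0
x[1] = 2
x[2] = -2
x[3] = 0
x[4] = -3

x = [0, 2, -2, 0, -3]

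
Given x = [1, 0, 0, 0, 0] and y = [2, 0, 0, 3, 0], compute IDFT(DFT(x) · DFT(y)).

(x ⊛ y)[n] = Σ(m=0 to 4) x[m] · y[(n-m) mod 5]

Computing each output sample:
(x ⊛ y)[0] = 2
(x ⊛ y)[1] = 0
(x ⊛ y)[2] = 0
(x ⊛ y)[3] = 3
(x ⊛ y)[4] = 0

x ⊛ y = [2, 0, 0, 3, 0]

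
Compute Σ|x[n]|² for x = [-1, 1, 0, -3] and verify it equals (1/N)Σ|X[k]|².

Time domain:
Σ|x[n]|² = |-1|² + |1|² + |0|² + |-3|² = 11.0000

Frequency domain:
(1/4)Σ|X[k]|² = (1/4)(|-3|² + |-1-4i|² + |1|² + |-1+4i|²) = (1/4)·44.0000 = 11.0000

Both sides agree, confirming Parseval's theorem.

Σ|x[n]|² = (1/N)Σ|X[k]|² = 11.0000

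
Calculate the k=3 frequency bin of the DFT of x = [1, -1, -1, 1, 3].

X[3] = Σ(n=0 to 4) x[n] · ω_5^(3n) where ω_5 = e^(-2πi/5)
= (1)·ω_5^0 + (-1)·ω_5^3 + (-1)·ω_5^6 + (1)·ω_5^9 + (3)·ω_5^12

X[3] = -0.6180-0.4490i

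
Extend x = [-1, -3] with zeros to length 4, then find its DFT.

Original 2-point DFT: [-4, 2]
Zero-padded 4-point DFT provides frequency interpolation.

DFT_4([x, 0, ...]) = [-4, -1+3i, 2, -1-3i]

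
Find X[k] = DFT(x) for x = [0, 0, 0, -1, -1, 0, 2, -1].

X[k] = Σ(n=0 to 7) x[n] · ω_8^(nk)
where ω_8 = e^(-2πi/8)

Computing each X[k]:
X[0] = -1
X[1] = 1+2i
X[2] = -3-2i
X[3] = 1-2i
X[4] = 3
X[5] = 1+2i
X[6] = -3+2i
X[7] = 1-2i

X = [-1, 1+2i, -3-2i, 1-2i, 3, 1+2i, -3+2i, 1-2i]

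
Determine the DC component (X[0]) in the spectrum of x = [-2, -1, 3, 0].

X[0] = Σ(n=0 to 3) x[n] · ω_4^0 = Σ x[n]
= (-2) + (-1) + (3) + (0)

X[0] = 0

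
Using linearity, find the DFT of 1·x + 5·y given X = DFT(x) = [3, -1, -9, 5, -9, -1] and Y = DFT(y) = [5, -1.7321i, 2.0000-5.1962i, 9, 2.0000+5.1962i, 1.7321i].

By linearity: DFT(1x + 5y) = 1·DFT(x) + 5·DFT(y)
= 1·[3, -1, -9, 5, -9, -1] + 5·[5, -1.7321i, 2.0000-5.1962i, 9, 2.0000+5.1962i, 1.7321i]

Computing element-wise:
Z[0] = 1·(3) + 5·(5) = 28
Z[1] = 1·(-1) + 5·(-1.7321i) = -1.0000-8.6605i
Z[2] = 1·(-9) + 5·(2.0000-5.1962i) = 1.0000-25.9810i
Z[3] = 1·(5) + 5·(9) = 50
Z[4] = 1·(-9) + 5·(2.0000+5.1962i) = 1.0000+25.9810i
Z[5] = 1·(-1) + 5·(1.7321i) = -1.0000+8.6605i

DFT(1x + 5y) = 1·X + 5·Y = [28, -1.0000-8.6605i, 1.0000-25.9810i, 50, 1.0000+25.9810i, -1.0000+8.6605i]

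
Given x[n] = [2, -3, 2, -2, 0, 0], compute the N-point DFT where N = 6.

X[k] = Σ(n=0 to 5) x[n] · ω_6^(nk)
where ω_6 = e^(-2πi/6)

Computing each X[k]:
X[0] = -1
X[1] = 1.5000+0.8660i
X[2] = 0.5000+4.3301i
X[3] = 9
X[4] = 0.5000-4.3301i
X[5] = 1.5000-0.8660i

X = [-1, 1.5000+0.8660i, 0.5000+4.3301i, 9, 0.5000-4.3301i, 1.5000-0.8660i]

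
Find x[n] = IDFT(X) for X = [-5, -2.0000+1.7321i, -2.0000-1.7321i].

x[n] = (1/3) Σ(k=0 to 2) X[k] · e^(2πikn/3)

Computing each x[n]:
x[0] = -3
x[1] = -2
x[2] = 0

x = [-3, -2, 0]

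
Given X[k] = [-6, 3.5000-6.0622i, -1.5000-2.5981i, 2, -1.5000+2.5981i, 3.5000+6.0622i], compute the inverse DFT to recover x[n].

x[n] = (1/6) Σ(k=0 to 5) X[k] · e^(2πikn/6)

Computing each x[n]:
x[0] = 0
x[1] = 2
x[2] = 0
x[3] = -3
x[4] = -2
x[5] = -3

x = [0, 2, 0, -3, -2, -3]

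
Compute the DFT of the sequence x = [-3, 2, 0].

X[k] = Σ(n=0 to 2) x[n] · ω_3^(nk)
where ω_3 = e^(-2πi/3)

Computing each X[k]:
X[0] = -1
X[1] = -4.0000-1.7321i
X[2] = -4.0000+1.7321i

X = [-1, -4.0000-1.7321i, -4.0000+1.7321i]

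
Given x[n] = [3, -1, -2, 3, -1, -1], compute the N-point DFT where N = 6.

X[k] = Σ(n=0 to 5) x[n] · ω_6^(nk)
where ω_6 = e^(-2πi/6)

Computing each X[k]:
X[0] = 1
X[1] = 0.5000+0.8660i
X[2] = 8.5000-0.8660i
X[3] = -1
X[4] = 8.5000+0.8660i
X[5] = 0.5000-0.8660i

X = [1, 0.5000+0.8660i, 8.5000-0.8660i, -1, 8.5000+0.8660i, 0.5000-0.8660i]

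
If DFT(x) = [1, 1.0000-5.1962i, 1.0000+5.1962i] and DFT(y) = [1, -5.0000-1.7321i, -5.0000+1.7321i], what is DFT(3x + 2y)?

By linearity: DFT(3x + 2y) = 3·DFT(x) + 2·DFT(y)
= 3·[1, 1.0000-5.1962i, 1.0000+5.1962i] + 2·[1, -5.0000-1.7321i, -5.0000+1.7321i]

Computing element-wise:
Z[0] = 3·(1) + 2·(1) = 5
Z[1] = 3·(1.0000-5.1962i) + 2·(-5.0000-1.7321i) = -7.0000-19.0528i
Z[2] = 3·(1.0000+5.1962i) + 2·(-5.0000+1.7321i) = -7.0000+19.0528i

DFT(3x + 2y) = 3·X + 2·Y = [5, -7.0000-19.0528i, -7.0000+19.0528i]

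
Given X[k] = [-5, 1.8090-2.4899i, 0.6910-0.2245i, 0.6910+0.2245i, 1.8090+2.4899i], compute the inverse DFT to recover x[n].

x[n] = (1/5) Σ(k=0 to 4) X[k] · e^(2πikn/5)

Computing each x[n]:
x[0] = 0
x[1] = 0
x[2] = -1
x[3] = -2
x[4] = -2

x = [0, 0, -1, -2, -2]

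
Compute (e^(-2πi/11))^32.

Since ω_11^11 = 1, powers reduce modulo 11.
32 mod 11 = 10
So ω_11^32 = ω_11^10 = e^(-2πi·10/11)

ω_11^32 = ω_11^10 = 0.8413+0.5406i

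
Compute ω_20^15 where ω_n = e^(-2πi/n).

ω_20^15 = e^(-2πi·15/20)
= cos(-2π·15/20) + i·sin(-2π·15/20)
= cos(-30π/20) + i·sin(-30π/20)

ω_20^15 = cos(-30π/20) + i·sin(-30π/20) = 1i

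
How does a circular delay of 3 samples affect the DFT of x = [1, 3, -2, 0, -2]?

Time shift by 3: X_shifted[k] = ω_5^(3k) · X[k]
Shifted x = [-2, 0, -2, 1, 3]

DFT(x[n-3]) = [0, -0.2639+4.6165i, -4.7361-1.0898i, -4.7361+1.0898i, -0.2639-4.6165i]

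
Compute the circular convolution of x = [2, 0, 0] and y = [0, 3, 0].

(x ⊛ y)[n] = Σ(m=0 to 2) x[m] · y[(n-m) mod 3]

Computing each output sample:
(x ⊛ y)[0] = 0
(x ⊛ y)[1] = 6
(x ⊛ y)[2] = 0

x ⊛ y = [0, 6, 0]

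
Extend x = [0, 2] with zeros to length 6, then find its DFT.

Original 2-point DFT: [2, -2]
Zero-padded 6-point DFT provides frequency interpolation.

DFT_6([x, 0, ...]) = [2, 1.0000-1.7321i, -1.0000-1.7321i, -2, -1.0000+1.7321i, 1.0000+1.7321i]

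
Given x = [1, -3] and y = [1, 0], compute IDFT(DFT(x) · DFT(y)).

(x ⊛ y)[n] = Σ(m=0 to 1) x[m] · y[(n-m) mod 2]

Computing each output sample:
(x ⊛ y)[0] = 1
(x ⊛ y)[1] = -3

x ⊛ y = [1, -3]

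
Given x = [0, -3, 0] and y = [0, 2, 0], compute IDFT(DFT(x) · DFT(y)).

(x ⊛ y)[n] = Σ(m=0 to 2) x[m] · y[(n-m) mod 3]

Computing each output sample:
(x ⊛ y)[0] = 0
(x ⊛ y)[1] = 0
(x ⊛ y)[2] = -6

x ⊛ y = [0, 0, -6]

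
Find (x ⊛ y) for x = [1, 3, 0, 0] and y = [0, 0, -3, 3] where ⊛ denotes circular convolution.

(x ⊛ y)[n] = Σ(m=0 to 3) x[m] · y[(n-m) mod 4]

Computing each output sample:
(x ⊛ y)[0] = 9
(x ⊛ y)[1] = 0
(x ⊛ y)[2] = -3
(x ⊛ y)[3] = -6

x ⊛ y = [9, 0, -3, -6]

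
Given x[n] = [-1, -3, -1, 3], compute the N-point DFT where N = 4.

X[k] = Σ(n=0 to 3) x[n] · ω_4^(nk)
where ω_4 = e^(-2πi/4)

Computing each X[k]:
X[0] = -2
X[1] = 6i
X[2] = -2
X[3] = -6i

X = [-2, 6i, -2, -6i]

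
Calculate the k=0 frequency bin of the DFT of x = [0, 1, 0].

X[0] = Σ(n=0 to 2) x[n] · ω_3^0 = Σ x[n]
= (0) + (1) + (0)

X[0] = 1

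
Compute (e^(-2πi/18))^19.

Since ω_18^18 = 1, powers reduce modulo 18.
19 mod 18 = 1
So ω_18^19 = ω_18^1 = e^(-2πi·1/18)

ω_18^19 = ω_18^1 = 0.9397-0.3420i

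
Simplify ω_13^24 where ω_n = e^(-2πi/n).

Since ω_13^13 = 1, powers reduce modulo 13.
24 mod 13 = 11
So ω_13^24 = ω_13^11 = e^(-2πi·11/13)

ω_13^24 = ω_13^11 = 0.5681+0.8230i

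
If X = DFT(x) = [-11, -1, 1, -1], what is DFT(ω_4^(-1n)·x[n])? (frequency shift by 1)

Modulation property: DFT(ω_4^(-1n)·x[n]) = X[(k-1) mod 4], so circularly shift X by 1 positions.

X[k-1] = [-1, -11, -1, 1]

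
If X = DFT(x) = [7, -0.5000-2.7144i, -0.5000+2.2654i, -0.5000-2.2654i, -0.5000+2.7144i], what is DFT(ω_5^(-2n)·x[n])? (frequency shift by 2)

Modulation property: DFT(ω_5^(-2n)·x[n]) = X[(k-2) mod 5], so circularly shift X by 2 positions.

X[k-2] = [-0.5000-2.2654i, -0.5000+2.7144i, 7, -0.5000-2.7144i, -0.5000+2.2654i]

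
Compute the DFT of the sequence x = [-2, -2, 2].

X[k] = Σ(n=0 to 2) x[n] · ω_3^(nk)
where ω_3 = e^(-2πi/3)

Computing each X[k]:
X[0] = -2
X[1] = -2.0000+3.4641i
X[2] = -2.0000-3.4641i

X = [-2, -2.0000+3.4641i, -2.0000-3.4641i]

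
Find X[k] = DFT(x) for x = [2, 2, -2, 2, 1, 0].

X[k] = Σ(n=0 to 5) x[n] · ω_6^(nk)
where ω_6 = e^(-2πi/6)

Computing each X[k]:
X[0] = 5
X[1] = 1.5000+0.8660i
X[2] = 3.5000-4.3301i
X[3] = -3
X[4] = 3.5000+4.3301i
X[5] = 1.5000-0.8660i

X = [5, 1.5000+0.8660i, 3.5000-4.3301i, -3, 3.5000+4.3301i, 1.5000-0.8660i]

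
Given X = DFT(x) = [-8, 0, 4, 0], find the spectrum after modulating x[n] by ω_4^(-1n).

Modulation property: DFT(ω_4^(-1n)·x[n]) = X[(k-1) mod 4], so circularly shift X by 1 positions.

X[k-1] = [0, -8, 0, 4]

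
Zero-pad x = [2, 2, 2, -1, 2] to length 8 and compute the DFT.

Original 5-point DFT: [7, 2.4271-1.7634i, -0.9271+2.8532i, -0.9271-2.8532i, 2.4271+1.7634i]
Zero-padded 8-point DFT provides frequency interpolation.

DFT_8([x, 0, ...]) = [7, 2.1213-2.7071i, 2-3i, -2.1213+1.2929i, 5, -2.1213-1.2929i, 2+3i, 2.1213+2.7071i]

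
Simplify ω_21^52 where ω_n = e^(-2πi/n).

Since ω_21^21 = 1, powers reduce modulo 21.
52 mod 21 = 10
So ω_21^52 = ω_21^10 = e^(-2πi·10/21)

ω_21^52 = ω_21^10 = -0.9888-0.1490i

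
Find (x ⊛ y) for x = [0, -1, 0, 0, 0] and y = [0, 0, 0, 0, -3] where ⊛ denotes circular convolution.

(x ⊛ y)[n] = Σ(m=0 to 4) x[m] · y[(n-m) mod 5]

Computing each output sample:
(x ⊛ y)[0] = 3
(x ⊛ y)[1] = 0
(x ⊛ y)[2] = 0
(x ⊛ y)[3] = 0
(x ⊛ y)[4] = 0

x ⊛ y = [3, 0, 0, 0, 0]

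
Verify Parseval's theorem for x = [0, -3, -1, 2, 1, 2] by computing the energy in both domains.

Time domain:
Σ|x[n]|² = |0|² + |-3|² + |-1|² + |2|² + |1|² + |2|² = 19.0000

Frequency domain:
(1/6)Σ|X[k]|² = (1/6)(|1|² + |-2.5000+6.0622i|² + |2.5000+2.5981i|² + |-1|² + |2.5000-2.5981i|² + |-2.5000-6.0622i|²) = (1/6)·114.0000 = 19.0000

Both sides agree, confirming Parseval's theorem.

Σ|x[n]|² = (1/N)Σ|X[k]|² = 19.0000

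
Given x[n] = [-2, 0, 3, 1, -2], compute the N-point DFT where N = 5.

X[k] = Σ(n=0 to 4) x[n] · ω_5^(nk)
where ω_5 = e^(-2πi/5)

Computing each X[k]:
X[0] = 0
X[1] = -5.8541-3.0777i
X[2] = 0.8541+0.7265i
X[3] = 0.8541-0.7265i
X[4] = -5.8541+3.0777i

X = [0, -5.8541-3.0777i, 0.8541+0.7265i, 0.8541-0.7265i, -5.8541+3.0777i]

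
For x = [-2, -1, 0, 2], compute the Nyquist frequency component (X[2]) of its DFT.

X[2] = Σ(n=0 to 3) x[n] · ω_4^(2n) where ω_4 = e^(-2πi/4)
= (-2)·ω_4^0 + (-1)·ω_4^2 + (0)·ω_4^4 + (2)·ω_4^6

X[2] = -3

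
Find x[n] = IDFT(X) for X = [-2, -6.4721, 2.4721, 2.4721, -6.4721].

x[n] = (1/5) Σ(k=0 to 4) X[k] · e^(2πikn/5)

Computing each x[n]:
x[0] = -2
x[1] = -2
x[2] = 2
x[3] = 2
x[4] = -2

x = [-2, -2, 2, 2, -2]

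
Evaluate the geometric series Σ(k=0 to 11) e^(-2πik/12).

Sum of all nth roots of unity equals 0 for n > 1 (geometric series with r ≠ 1).

0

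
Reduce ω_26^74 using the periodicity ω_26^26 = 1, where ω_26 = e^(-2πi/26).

Since ω_26^26 = 1, powers reduce modulo 26.
74 mod 26 = 22
So ω_26^74 = ω_26^22 = e^(-2πi·22/26)

ω_26^74 = ω_26^22 = 0.5681+0.8230i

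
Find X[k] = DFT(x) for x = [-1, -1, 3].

X[k] = Σ(n=0 to 2) x[n] · ω_3^(nk)
where ω_3 = e^(-2πi/3)

Computing each X[k]:
X[0] = 1
X[1] = -2.0000+3.4641i
X[2] = -2.0000-3.4641i

X = [1, -2.0000+3.4641i, -2.0000-3.4641i]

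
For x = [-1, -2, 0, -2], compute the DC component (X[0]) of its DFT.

X[0] = Σ(n=0 to 3) x[n] · ω_4^0 = Σ x[n]
= (-1) + (-2) + (0) + (-2)

X[0] = -5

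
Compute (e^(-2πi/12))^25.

Since ω_12^12 = 1, powers reduce modulo 12.
25 mod 12 = 1
So ω_12^25 = ω_12^1 = e^(-2πi·1/12)

ω_12^25 = ω_12^1 = 0.8660-0.5000i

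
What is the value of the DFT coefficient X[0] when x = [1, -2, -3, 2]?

X[0] = Σ(n=0 to 3) x[n] · ω_4^0 = Σ x[n]
= (1) + (-2) + (-3) + (2)

X[0] = -2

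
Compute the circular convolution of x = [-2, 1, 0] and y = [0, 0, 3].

(x ⊛ y)[n] = Σ(m=0 to 2) x[m] · y[(n-m) mod 3]

Computing each output sample:
(x ⊛ y)[0] = 3
(x ⊛ y)[1] = 0
(x ⊛ y)[2] = -6

x ⊛ y = [3, 0, -6]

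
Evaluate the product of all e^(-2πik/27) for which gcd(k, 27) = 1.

The primitive 27th roots of unity are ω_27^k for k coprime to 27: k ∈ {1, 2, 4, 5, 7, 8, 10, 11, 13, 14, 16, 17, 19, 20, 22, 23, 25, 26}
Their product equals the constant term of the cyclotomic polynomial Φ_27(x) up to sign.
For n ≥ 3, the product of all primitive nth roots of unity is 1. (For n=1 it is 1; for n=2 it is -1.)

1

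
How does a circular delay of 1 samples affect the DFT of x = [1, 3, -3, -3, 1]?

Time shift by 1: X_shifted[k] = ω_5^(1k) · X[k]
Shifted x = [1, 1, 3, -3, -3]

DFT(x[n-1]) = [-1, 0.3820-7.3309i, 2.6180+3.3552i, 2.6180-3.3552i, 0.3820+7.3309i]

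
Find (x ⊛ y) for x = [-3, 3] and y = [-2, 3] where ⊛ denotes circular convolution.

(x ⊛ y)[n] = Σ(m=0 to 1) x[m] · y[(n-m) mod 2]

Computing each output sample:
(x ⊛ y)[0] = 15
(x ⊛ y)[1] = -15

x ⊛ y = [15, -15]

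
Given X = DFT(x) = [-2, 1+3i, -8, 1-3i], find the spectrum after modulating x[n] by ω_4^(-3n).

Modulation property: DFT(ω_4^(-3n)·x[n]) = X[(k-3) mod 4], so circularly shift X by 3 positions.

X[k-3] = [1+3i, -8, 1-3i, -2]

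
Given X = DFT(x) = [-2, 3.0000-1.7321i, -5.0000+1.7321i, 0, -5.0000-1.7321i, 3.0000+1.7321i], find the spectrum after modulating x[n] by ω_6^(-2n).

Modulation property: DFT(ω_6^(-2n)·x[n]) = X[(k-2) mod 6], so circularly shift X by 2 positions.

X[k-2] = [-5.0000-1.7321i, 3.0000+1.7321i, -2, 3.0000-1.7321i, -5.0000+1.7321i, 0]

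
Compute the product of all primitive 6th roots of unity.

The primitive 6th roots of unity are ω_6^k for k coprime to 6: k ∈ {1, 5}
Their product equals the constant term of the cyclotomic polynomial Φ_6(x) up to sign.
For n ≥ 3, the product of all primitive nth roots of unity is 1. (For n=1 it is 1; for n=2 it is -1.)

1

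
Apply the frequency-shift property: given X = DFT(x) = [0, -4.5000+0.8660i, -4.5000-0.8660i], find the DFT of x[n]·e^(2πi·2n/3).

Modulation property: DFT(ω_3^(-2n)·x[n]) = X[(k-2) mod 3], so circularly shift X by 2 positions.

X[k-2] = [-4.5000+0.8660i, -4.5000-0.8660i, 0]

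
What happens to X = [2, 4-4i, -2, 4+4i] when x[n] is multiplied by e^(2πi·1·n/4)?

Modulation property: DFT(ω_4^(-1n)·x[n]) = X[(k-1) mod 4], so circularly shift X by 1 positions.

X[k-1] = [4+4i, 2, 4-4i, -2]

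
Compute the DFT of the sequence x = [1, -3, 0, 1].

X[k] = Σ(n=0 to 3) x[n] · ω_4^(nk)
where ω_4 = e^(-2πi/4)

Computing each X[k]:
X[0] = -1
X[1] = 1+4i
X[2] = 3
X[3] = 1-4i

X = [-1, 1+4i, 3, 1-4i]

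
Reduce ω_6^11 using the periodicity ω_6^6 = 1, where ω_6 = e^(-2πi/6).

Since ω_6^6 = 1, powers reduce modulo 6.
11 mod 6 = 5
So ω_6^11 = ω_6^5 = e^(-2πi·5/6)

ω_6^11 = ω_6^5 = 0.5000+0.8660i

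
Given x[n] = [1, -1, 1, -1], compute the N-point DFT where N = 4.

X[k] = Σ(n=0 to 3) x[n] · ω_4^(nk)
where ω_4 = e^(-2πi/4)

Computing each X[k]:
X[0] = 0
X[1] = 0
X[2] = 4
X[3] = 0

X = [0, 0, 4, 0]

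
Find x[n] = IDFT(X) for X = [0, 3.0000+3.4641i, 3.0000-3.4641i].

x[n] = (1/3) Σ(k=0 to 2) X[k] · e^(2πikn/3)

Computing each x[n]:
x[0] = 2
x[1] = -3
x[2] = 1

x = [2, -3, 1]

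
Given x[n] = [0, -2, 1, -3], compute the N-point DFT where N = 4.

X[k] = Σ(n=0 to 3) x[n] · ω_4^(nk)
where ω_4 = e^(-2πi/4)

Computing each X[k]:
X[0] = -4
X[1] = -1-1i
X[2] = 6
X[3] = -1+1i

X = [-4, -1-1i, 6, -1+1i]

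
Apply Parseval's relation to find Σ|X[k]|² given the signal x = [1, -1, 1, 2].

Parseval: Σ|x[n]|² = (1/N)Σ|X[k]|², so Σ|X[k]|² = N·Σ|x[n]|² = 4·7.0000

Σ|X[k]|² = N·Σ|x[n]|² = 4·7.0000 = 28.0000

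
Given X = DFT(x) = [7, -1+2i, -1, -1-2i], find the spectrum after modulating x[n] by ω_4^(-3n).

Modulation property: DFT(ω_4^(-3n)·x[n]) = X[(k-3) mod 4], so circularly shift X by 3 positions.

X[k-3] = [-1+2i, -1, -1-2i, 7]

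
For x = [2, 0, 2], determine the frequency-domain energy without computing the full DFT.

Parseval: Σ|x[n]|² = (1/N)Σ|X[k]|², so Σ|X[k]|² = N·Σ|x[n]|² = 3·8.0000

Σ|X[k]|² = N·Σ|x[n]|² = 3·8.0000 = 24.0000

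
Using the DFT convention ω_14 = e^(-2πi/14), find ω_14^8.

ω_14^8 = e^(-2πi·8/14)
= cos(-2π·8/14) + i·sin(-2π·8/14)
= cos(-16π/14) + i·sin(-16π/14)

ω_14^8 = cos(-16π/14) + i·sin(-16π/14) = -0.9010+0.4339i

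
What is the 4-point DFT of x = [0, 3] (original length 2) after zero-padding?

Original 2-point DFT: [3, -3]
Zero-padded 4-point DFT provides frequency interpolation.

DFT_4([x, 0, ...]) = [3, -3i, -3, 3i]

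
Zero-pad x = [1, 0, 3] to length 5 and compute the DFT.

Original 3-point DFT: [4, -0.5000+2.5981i, -0.5000-2.5981i]
Zero-padded 5-point DFT provides frequency interpolation.

DFT_5([x, 0, ...]) = [4, -1.4271-1.7634i, 1.9271+2.8532i, 1.9271-2.8532i, -1.4271+1.7634i]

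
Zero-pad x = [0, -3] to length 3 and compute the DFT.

Original 2-point DFT: [-3, 3]
Zero-padded 3-point DFT provides frequency interpolation.

DFT_3([x, 0, ...]) = [-3, 1.5000+2.5981i, 1.5000-2.5981i]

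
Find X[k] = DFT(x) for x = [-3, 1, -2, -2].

X[k] = Σ(n=0 to 3) x[n] · ω_4^(nk)
where ω_4 = e^(-2πi/4)

Computing each X[k]:
X[0] = -6
X[1] = -1-3i
X[2] = -4
X[3] = -1+3i

X = [-6, -1-3i, -4, -1+3i]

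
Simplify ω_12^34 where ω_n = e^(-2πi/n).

Since ω_12^12 = 1, powers reduce modulo 12.
34 mod 12 = 10
So ω_12^34 = ω_12^10 = e^(-2πi·10/12)

ω_12^34 = ω_12^10 = 0.5000+0.8660i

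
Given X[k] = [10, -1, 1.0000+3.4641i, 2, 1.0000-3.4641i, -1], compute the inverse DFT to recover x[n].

x[n] = (1/6) Σ(k=0 to 5) X[k] · e^(2πikn/6)

Computing each x[n]:
x[0] = 2
x[1] = 0
x[2] = 3
x[3] = 2
x[4] = 1
x[5] = 2

x = [2, 0, 3, 2, 1, 2]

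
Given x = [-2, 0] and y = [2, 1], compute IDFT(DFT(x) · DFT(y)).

(x ⊛ y)[n] = Σ(m=0 to 1) x[m] · y[(n-m) mod 2]

Computing each output sample:
(x ⊛ y)[0] = -4
(x ⊛ y)[1] = -2

x ⊛ y = [-4, -2]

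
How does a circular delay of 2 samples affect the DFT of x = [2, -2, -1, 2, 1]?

Time shift by 2: X_shifted[k] = ω_5^(2k) · X[k]
Shifted x = [2, 1, 2, -2, -1]

DFT(x[n-2]) = [2, 2.0000-4.2533i, 2.0000+2.6287i, 2.0000-2.6287i, 2.0000+4.2533i]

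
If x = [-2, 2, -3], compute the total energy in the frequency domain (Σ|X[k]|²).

Parseval: Σ|x[n]|² = (1/N)Σ|X[k]|², so Σ|X[k]|² = N·Σ|x[n]|² = 3·17.0000

Σ|X[k]|² = N·Σ|x[n]|² = 3·17.0000 = 51.0000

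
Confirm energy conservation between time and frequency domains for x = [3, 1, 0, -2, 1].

Time domain:
Σ|x[n]|² = |3|² + |1|² + |0|² + |-2|² + |1|² = 15.0000

Frequency domain:
(1/5)Σ|X[k]|² = (1/5)(|3|² + |5.2361-1.1756i|² + |0.7639+1.9021i|² + |0.7639-1.9021i|² + |5.2361+1.1756i|²) = (1/5)·75.0000 = 15.0000

Both sides agree, confirming Parseval's theorem.

Σ|x[n]|² = (1/N)Σ|X[k]|² = 15.0000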